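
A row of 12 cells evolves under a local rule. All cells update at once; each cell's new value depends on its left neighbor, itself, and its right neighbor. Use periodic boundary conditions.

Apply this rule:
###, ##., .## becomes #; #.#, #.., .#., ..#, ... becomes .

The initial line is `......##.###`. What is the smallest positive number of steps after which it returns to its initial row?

......##.###

1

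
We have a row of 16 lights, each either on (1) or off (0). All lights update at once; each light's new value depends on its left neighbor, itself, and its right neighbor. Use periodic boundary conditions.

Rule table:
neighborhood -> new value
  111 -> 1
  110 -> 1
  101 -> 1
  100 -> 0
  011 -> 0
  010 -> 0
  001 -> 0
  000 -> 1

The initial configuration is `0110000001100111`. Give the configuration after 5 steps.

0011101011010110

step 1: 1010111100100011
step 2: 1101011100001001
step 3: 1110101101100000
step 4: 0111010110101110
step 5: 0011101011010110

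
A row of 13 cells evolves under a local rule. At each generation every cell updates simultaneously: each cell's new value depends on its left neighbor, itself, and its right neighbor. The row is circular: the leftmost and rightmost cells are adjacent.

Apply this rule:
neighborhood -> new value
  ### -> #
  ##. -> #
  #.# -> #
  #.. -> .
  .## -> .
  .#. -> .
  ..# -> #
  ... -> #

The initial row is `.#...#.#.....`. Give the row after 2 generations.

#.#.##..#.###

#..##.#..####
#.#.##..#.###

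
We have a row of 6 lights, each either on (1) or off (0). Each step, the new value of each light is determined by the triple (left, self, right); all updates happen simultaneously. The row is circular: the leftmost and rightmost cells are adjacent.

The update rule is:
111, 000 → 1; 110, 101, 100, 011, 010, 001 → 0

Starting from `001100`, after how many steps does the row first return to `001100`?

100001
001100

2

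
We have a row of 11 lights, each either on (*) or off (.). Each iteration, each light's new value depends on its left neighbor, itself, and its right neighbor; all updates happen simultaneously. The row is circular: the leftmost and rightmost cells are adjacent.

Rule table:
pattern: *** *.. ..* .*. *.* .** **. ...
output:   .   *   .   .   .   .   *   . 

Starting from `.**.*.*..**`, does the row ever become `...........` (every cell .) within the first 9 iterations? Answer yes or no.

no

..*....*..*
*..*....*..
.*..*....*.
..*..*....*
*..*..*....
.*..*..*...
..*..*..*..
...*..*..*.
....*..*..*
iteration 9 is ....*..*..*, still not uniform .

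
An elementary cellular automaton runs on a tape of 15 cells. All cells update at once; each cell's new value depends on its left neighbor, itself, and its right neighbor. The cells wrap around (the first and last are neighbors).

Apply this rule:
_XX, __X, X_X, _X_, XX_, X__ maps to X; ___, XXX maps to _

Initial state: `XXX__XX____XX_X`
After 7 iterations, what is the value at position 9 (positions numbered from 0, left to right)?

_

__XXXXXX__XXXXX
XXX____XXXX___X
__XX__XX__XX_XX
XXXXXXXXXXXXXXX
_______________
_______________  (fixed point — unchanged through iteration 7)
position 9 holds _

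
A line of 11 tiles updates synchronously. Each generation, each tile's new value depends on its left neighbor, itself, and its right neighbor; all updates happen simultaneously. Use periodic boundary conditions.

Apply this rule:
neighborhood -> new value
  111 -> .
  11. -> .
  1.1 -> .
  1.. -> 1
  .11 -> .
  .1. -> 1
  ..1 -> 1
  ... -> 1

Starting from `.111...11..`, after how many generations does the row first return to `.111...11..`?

generation 1: 1...111..11
generation 2: .111...11..

2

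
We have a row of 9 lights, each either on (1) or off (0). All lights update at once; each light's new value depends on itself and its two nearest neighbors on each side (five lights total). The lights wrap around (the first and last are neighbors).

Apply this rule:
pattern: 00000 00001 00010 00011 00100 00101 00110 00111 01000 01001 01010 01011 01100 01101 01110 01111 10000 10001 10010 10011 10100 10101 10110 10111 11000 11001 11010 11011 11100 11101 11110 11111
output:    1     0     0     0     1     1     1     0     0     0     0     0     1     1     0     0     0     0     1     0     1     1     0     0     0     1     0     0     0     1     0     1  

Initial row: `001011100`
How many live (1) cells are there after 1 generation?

1

001000000
count of 1: 1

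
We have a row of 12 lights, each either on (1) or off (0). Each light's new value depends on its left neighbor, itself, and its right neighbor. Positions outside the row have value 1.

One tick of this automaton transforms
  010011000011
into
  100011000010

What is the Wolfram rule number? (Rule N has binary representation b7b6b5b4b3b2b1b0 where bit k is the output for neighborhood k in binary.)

position 11: 111 → 0  (bit 7 = 0)
position 5: 110 → 1  (bit 6 = 1)
position 0: 101 → 1  (bit 5 = 1)
position 2: 100 → 0  (bit 4 = 0)
position 4: 011 → 1  (bit 3 = 1)
position 1: 010 → 0  (bit 2 = 0)
position 3: 001 → 0  (bit 1 = 0)
position 7: 000 → 0  (bit 0 = 0)
bits b7..b0 = 01101000 = 104

104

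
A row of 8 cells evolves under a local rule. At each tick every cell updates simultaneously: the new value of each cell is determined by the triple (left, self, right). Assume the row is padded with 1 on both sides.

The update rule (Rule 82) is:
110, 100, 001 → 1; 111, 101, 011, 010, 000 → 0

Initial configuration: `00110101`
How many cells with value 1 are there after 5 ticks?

3

11010000
01001001
00110110
11010010
01001100
count of 1: 3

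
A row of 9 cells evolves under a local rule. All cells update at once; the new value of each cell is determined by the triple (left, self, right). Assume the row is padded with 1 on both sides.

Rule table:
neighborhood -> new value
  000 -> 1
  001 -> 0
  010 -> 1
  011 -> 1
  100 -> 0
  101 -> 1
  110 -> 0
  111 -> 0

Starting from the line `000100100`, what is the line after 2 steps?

111100100

010100100
111100100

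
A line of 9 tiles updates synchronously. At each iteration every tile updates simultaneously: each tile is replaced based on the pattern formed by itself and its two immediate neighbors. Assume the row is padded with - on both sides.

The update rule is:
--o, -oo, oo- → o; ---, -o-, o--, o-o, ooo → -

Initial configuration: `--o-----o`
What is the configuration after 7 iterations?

-o-------

-o-----o-
o-----o--
-----o---
----o----
---o-----
--o------
-o-------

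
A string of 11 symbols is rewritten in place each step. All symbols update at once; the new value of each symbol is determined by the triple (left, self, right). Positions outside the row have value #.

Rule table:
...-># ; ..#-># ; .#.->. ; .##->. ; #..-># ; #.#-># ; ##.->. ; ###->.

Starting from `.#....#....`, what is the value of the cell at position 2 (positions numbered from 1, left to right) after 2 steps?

#

#.####.####
.#....#....
position 2 holds #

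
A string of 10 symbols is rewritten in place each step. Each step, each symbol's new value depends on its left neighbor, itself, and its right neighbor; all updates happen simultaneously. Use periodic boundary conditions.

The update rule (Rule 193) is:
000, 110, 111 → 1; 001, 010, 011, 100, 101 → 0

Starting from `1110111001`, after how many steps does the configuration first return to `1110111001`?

step 1: 1110011000
step 2: 0110001010
step 3: 0010100000
step 4: 1000001111
step 5: 1011100111
step 6: 1001100011
step 7: 1000101001
step 8: 1010000000
step 9: 0000111110
step 10: 1110011110
step 11: 0110001110
step 12: 0010100110
step 13: 1000000010
step 14: 0011111000
step 15: 1001111011
step 16: 1000111001
step 17: 1010011000
step 18: 0000001010
step 19: 1111100000
step 20: 0111101110
step 21: 0011100110
step 22: 1001100010
step 23: 0000101000
step 24: 1110000011
step 25: 1110111001

25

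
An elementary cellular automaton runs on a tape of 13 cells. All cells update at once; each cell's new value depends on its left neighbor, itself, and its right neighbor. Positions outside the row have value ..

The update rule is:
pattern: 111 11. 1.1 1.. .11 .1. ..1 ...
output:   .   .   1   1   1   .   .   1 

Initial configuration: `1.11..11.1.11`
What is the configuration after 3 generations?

.11.1.1.1.11.
.1.1.1.1.11.1
..1.1.1.11.1.

..1.1.1.11.1.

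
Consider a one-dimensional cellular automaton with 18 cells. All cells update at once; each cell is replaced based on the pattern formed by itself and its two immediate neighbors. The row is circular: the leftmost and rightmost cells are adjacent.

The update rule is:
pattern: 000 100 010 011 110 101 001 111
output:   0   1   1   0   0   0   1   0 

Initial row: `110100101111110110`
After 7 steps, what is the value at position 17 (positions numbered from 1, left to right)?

1

step 1: 000111100000000000
step 2: 001000010000000000
step 3: 011100111000000000
step 4: 100011000100000000
step 5: 110100101110000001
step 6: 000111100001000010
step 7: 001000010011100111
position 17 holds 1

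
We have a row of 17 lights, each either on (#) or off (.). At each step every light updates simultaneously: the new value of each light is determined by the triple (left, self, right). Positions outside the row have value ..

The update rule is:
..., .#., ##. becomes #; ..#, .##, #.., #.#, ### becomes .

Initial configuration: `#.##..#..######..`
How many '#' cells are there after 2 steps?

#..#..#.......#.#
#..#..#.#####.#.#
count of #: 10

10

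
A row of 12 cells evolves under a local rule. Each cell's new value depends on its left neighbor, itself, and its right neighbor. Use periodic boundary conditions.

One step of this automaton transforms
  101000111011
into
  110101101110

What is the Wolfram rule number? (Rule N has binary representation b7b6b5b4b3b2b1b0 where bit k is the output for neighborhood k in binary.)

position 7: 111 → 0  (bit 7 = 0)
position 0: 110 → 1  (bit 6 = 1)
position 1: 101 → 1  (bit 5 = 1)
position 3: 100 → 1  (bit 4 = 1)
position 6: 011 → 1  (bit 3 = 1)
position 2: 010 → 0  (bit 2 = 0)
position 5: 001 → 1  (bit 1 = 1)
position 4: 000 → 0  (bit 0 = 0)
bits b7..b0 = 01111010 = 122

122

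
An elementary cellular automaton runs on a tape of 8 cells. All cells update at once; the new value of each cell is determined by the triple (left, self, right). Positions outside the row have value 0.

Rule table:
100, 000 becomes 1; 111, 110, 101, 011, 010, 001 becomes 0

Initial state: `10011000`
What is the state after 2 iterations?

00110000

iteration 1: 01000111
iteration 2: 00110000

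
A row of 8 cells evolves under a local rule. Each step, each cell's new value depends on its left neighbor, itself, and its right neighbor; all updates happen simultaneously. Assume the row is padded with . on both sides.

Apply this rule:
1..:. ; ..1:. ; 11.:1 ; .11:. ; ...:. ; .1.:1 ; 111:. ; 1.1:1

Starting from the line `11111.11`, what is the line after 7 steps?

.......1

....11.1
.....111
.......1
.......1  (fixed point — unchanged through step 7)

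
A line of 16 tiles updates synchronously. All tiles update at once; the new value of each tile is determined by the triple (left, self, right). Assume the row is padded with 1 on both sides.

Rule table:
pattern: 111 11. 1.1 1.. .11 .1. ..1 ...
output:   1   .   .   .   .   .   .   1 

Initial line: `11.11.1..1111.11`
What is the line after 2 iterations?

..1111111....1..

1.........11...1
..1111111....1..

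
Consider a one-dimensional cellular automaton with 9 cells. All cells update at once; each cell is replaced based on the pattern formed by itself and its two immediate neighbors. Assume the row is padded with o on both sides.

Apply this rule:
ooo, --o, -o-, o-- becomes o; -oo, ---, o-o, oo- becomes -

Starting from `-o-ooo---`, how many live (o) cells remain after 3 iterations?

iteration 1: -o--o-o-o
iteration 2: -oooo-o--
iteration 3: --oo--ooo
count of o: 5

5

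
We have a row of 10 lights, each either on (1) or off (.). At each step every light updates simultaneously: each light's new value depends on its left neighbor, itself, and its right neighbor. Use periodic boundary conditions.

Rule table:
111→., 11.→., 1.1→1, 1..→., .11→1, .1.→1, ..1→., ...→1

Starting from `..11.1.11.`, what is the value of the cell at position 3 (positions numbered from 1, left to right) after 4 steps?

1.1.1111..
11111.....
1.....111.
1.111.1..1
position 3 holds 1

1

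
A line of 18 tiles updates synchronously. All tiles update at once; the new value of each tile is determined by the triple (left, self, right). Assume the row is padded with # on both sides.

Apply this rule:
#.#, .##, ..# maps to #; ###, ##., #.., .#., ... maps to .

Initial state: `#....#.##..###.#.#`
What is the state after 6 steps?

step 1: ....#.##..##..#.##
step 2: ...#.##..##..#.##.
step 3: ..#.##..##..#.##.#
step 4: .#.##..##..#.##.##
step 5: #.##..##..#.##.##.
step 6: .##..##..#.##.##.#

.##..##..#.##.##.#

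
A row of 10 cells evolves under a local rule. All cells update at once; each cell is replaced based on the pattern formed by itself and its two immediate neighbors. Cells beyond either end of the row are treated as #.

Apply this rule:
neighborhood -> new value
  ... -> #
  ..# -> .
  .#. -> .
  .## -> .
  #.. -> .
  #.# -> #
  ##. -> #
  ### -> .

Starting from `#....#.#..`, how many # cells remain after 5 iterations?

4

iteration 1: #.##..#...
iteration 2: ##.#....#.
iteration 3: .##..##..#
iteration 4: #.#...#...
iteration 5: ##..#...#.
count of #: 4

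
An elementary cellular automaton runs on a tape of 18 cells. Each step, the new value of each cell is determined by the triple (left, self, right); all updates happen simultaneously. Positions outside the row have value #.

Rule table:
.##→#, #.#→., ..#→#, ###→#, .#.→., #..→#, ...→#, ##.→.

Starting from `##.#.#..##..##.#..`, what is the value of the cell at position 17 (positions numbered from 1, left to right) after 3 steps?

#

#.....###.###...##
.#######..##.#####
.######.###..#####
position 17 holds #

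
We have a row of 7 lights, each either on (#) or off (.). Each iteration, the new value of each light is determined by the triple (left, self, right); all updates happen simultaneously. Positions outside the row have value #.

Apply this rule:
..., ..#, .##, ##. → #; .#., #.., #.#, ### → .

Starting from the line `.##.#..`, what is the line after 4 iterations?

.##...#

.##...#
.##.###
.##.#..  (repeats iteration 0; period 3)
iteration 4: .##...#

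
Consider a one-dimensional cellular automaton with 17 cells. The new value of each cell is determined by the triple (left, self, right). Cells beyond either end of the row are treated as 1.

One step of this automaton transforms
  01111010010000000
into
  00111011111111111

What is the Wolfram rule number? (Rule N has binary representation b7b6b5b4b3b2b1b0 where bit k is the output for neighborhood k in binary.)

215

position 2: 111 → 1  (bit 7 = 1)
position 4: 110 → 1  (bit 6 = 1)
position 0: 101 → 0  (bit 5 = 0)
position 7: 100 → 1  (bit 4 = 1)
position 1: 011 → 0  (bit 3 = 0)
position 6: 010 → 1  (bit 2 = 1)
position 8: 001 → 1  (bit 1 = 1)
position 11: 000 → 1  (bit 0 = 1)
bits b7..b0 = 11010111 = 215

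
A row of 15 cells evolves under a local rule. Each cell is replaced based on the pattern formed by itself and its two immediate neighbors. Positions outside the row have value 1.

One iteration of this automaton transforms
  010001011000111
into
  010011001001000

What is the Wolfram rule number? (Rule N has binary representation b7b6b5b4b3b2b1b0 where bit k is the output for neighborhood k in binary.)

70

position 13: 111 → 0  (bit 7 = 0)
position 8: 110 → 1  (bit 6 = 1)
position 0: 101 → 0  (bit 5 = 0)
position 2: 100 → 0  (bit 4 = 0)
position 7: 011 → 0  (bit 3 = 0)
position 1: 010 → 1  (bit 2 = 1)
position 4: 001 → 1  (bit 1 = 1)
position 3: 000 → 0  (bit 0 = 0)
bits b7..b0 = 01000110 = 70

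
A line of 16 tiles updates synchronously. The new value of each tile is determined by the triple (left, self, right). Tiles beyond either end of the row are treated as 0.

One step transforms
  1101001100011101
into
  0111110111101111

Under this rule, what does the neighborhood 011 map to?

0

At position 0 the neighborhood is 011; the next row has 0 there.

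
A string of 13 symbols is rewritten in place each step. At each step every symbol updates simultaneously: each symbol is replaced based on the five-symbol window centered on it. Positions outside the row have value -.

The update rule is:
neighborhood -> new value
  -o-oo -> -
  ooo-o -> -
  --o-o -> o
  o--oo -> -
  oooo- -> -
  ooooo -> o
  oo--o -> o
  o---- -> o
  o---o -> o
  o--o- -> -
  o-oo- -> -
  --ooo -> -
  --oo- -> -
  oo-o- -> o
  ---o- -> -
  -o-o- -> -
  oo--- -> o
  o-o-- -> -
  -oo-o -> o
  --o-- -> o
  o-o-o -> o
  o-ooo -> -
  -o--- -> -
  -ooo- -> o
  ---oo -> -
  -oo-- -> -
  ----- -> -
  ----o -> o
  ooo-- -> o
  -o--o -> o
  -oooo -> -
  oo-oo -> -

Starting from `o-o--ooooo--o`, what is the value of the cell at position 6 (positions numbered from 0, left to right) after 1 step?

-

step 1: o--o---o-oo-o
position 6 holds -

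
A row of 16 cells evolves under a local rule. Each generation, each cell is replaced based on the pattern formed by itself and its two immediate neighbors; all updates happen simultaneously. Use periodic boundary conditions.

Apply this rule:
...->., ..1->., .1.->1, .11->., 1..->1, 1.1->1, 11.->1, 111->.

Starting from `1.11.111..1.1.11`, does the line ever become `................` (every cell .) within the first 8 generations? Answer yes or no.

11.11..11.1111..
.11.11..11...11.
..11.11..11...11
1..11.11..11...1
11..11.11..11...
.11..11.11..11..
..11..11.11..11.
...11..11.11..11
generation 8 is ...11..11.11..11, still not uniform .

no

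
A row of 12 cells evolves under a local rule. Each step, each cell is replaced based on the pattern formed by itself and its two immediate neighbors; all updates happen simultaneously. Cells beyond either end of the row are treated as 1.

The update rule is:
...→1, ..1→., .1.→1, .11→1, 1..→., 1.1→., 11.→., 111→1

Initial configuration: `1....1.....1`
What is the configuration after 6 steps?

..11.1.111.1
..1..1.11..1
..1..1.1...1
..1..1.1.1.1
..1..1.1.1.1  (fixed point — unchanged through step 6)

..1..1.1.1.1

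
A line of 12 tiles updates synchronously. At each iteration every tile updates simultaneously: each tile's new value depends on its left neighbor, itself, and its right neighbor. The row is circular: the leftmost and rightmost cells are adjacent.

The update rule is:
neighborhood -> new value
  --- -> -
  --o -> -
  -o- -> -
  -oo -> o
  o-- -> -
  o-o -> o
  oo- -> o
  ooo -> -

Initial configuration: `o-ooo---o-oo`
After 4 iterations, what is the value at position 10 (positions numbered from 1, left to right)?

-

ooo-o----oo-
o-oo-----ooo
oooo-----o--
o--o--------
position 10 holds -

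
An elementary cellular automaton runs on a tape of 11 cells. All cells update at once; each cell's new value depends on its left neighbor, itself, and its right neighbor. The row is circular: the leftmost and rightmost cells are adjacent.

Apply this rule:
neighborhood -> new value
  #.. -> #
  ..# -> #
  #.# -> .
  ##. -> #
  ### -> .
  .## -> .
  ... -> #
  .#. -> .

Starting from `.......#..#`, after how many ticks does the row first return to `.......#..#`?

#######.##.
......#..#.
######.##.#
.....#..#..
#####.##.##
....#..#...
####.##.###
...#..#....
###.##.####
..#..#.....
##.##.#####
.#..#......
#.##.######
#..#.......
.##.#######
..#.......#
##.#######.
.#.......#.
#.#######.#
#.......#..
.#######.##
.......#..#

22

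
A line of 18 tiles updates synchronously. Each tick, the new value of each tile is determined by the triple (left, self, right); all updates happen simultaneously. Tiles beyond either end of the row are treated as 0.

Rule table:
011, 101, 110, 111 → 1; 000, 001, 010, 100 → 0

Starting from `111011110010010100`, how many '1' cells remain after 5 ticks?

8

111111110000001000
111111110000000000
111111110000000000  (fixed point — unchanged through tick 5)
count of 1: 8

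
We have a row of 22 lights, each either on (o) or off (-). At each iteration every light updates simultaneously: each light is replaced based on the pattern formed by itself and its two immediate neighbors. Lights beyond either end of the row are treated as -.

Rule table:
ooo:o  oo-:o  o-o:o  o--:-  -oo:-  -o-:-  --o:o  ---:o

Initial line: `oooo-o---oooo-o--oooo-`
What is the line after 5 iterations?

-o-o-ooo-o-oo-ooo-o--o

iteration 1: -oooo--oo-oooo--o-ooo-
iteration 2: o-ooo-o-oo-ooo-o-o-oo-
iteration 3: -o-ooo-o-oo-ooo-o-o-o-
iteration 4: o-o-ooo-o-oo-ooo-o-o--
iteration 5: -o-o-ooo-o-oo-ooo-o--o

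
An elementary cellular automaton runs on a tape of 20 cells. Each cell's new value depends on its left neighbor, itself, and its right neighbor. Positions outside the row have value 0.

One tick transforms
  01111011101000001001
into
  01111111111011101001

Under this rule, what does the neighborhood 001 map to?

At position 0 the neighborhood is 001; the next row has 0 there.

0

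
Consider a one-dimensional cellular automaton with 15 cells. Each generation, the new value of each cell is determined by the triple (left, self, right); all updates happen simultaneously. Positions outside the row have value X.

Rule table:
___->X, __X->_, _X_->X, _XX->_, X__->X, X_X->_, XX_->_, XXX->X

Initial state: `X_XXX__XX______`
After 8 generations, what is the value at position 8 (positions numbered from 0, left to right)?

_

generation 1: ___X_X___XXXXX_
generation 2: XX_X_XXX__XXX__
generation 3: X__X__X_X__X_X_
generation 4: _X_XX_X_XX_X_X_
generation 5: _X____X____X_X_
generation 6: _XXXX_XXXX_X_X_
generation 7: __XX___XX__X_X_
generation 8: X___XX___X_X_X_
position 8 holds _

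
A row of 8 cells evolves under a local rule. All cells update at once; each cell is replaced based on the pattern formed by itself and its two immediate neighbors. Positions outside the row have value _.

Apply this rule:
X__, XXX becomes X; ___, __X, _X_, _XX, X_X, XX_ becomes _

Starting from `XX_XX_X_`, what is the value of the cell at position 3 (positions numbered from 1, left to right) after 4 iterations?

_______X
________
________  (fixed point — unchanged through iteration 4)
position 3 holds _

_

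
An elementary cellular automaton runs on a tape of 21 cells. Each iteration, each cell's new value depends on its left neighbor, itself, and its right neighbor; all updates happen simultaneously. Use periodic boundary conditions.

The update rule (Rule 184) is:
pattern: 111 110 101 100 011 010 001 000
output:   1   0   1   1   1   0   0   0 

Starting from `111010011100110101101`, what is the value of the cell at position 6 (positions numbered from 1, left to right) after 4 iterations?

iteration 1: 110101011010101011011
iteration 2: 101010110101010110111
iteration 3: 010101101010101101111
iteration 4: 101011010101011011110
position 6 holds 1

1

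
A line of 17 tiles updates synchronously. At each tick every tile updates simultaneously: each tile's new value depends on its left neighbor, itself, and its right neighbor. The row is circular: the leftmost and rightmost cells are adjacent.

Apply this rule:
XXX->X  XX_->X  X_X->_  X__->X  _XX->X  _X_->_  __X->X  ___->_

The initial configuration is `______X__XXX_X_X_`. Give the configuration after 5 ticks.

_X__XXXXXXXXXXXX_

_____X_XXXXX____X
X___X__XXXXXX__X_
_X_X_XXXXXXXXXX__
X____XXXXXXXXXXX_
_X__XXXXXXXXXXXX_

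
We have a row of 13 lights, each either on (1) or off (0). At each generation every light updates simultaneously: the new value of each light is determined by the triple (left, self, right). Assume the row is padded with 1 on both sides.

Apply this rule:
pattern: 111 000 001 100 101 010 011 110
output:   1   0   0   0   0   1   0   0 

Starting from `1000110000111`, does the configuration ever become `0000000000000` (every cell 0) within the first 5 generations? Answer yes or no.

0000000000011
0000000000001
0000000000000
all cells are 0 at generation 3

yes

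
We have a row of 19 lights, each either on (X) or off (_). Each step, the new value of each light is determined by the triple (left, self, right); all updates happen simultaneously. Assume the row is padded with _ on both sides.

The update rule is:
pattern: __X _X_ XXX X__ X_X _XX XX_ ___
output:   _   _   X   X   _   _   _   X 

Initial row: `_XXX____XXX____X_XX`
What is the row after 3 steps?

_XXX____XXX____XXX_

__X_XXX__X_XXX_____
X____X_X____X_XXXXX
_XXX____XXX____XXX_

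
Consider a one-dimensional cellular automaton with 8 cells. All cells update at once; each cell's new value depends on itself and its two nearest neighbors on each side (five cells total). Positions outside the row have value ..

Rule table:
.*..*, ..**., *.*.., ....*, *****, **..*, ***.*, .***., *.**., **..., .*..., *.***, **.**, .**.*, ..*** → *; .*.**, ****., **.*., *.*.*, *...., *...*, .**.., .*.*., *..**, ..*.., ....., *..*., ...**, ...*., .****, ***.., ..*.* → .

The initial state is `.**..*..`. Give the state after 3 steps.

.*.*.*..

step 1: .*.*..*.
step 2: ...**..*
step 3: .*.*.*..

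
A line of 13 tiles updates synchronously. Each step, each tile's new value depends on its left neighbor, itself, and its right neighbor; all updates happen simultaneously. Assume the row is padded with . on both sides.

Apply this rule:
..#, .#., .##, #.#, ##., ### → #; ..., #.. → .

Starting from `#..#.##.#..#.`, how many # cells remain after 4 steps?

#.#######.##.
############.
############.  (fixed point — unchanged through step 4)
count of #: 12

12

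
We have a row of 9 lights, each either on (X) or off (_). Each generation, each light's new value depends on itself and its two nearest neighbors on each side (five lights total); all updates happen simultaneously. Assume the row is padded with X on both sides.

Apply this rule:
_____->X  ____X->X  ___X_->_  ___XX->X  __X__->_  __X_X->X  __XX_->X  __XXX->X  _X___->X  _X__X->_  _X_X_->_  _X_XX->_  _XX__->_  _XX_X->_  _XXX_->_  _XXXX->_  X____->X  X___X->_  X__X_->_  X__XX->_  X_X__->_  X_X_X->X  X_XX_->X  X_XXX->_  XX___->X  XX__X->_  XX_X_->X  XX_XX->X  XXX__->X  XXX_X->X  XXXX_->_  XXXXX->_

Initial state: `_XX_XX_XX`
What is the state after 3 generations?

XX_XX_X__
_XXX_X___
X__XX_X_X

X__XX_X_X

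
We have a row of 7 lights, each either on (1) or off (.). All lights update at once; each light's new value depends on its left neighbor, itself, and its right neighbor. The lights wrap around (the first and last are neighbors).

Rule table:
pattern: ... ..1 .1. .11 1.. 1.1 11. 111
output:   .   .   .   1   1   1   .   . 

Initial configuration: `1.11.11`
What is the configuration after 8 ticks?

tick 1: .11.11.
tick 2: .1.11.1
tick 3: 1.11.1.
tick 4: .11.1.1
tick 5: 11.1.1.
tick 6: 1.1.1.1
tick 7: .1.1.11
tick 8: 1.1.11.

1.1.11.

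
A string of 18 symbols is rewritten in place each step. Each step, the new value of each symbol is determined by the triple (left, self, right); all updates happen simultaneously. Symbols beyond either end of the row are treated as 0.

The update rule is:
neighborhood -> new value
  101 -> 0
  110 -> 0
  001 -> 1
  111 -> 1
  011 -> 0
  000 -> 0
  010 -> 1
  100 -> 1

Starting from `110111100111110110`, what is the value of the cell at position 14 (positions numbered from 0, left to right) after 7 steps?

000011011011100001
000100000001010011
001110000011011100
010101000100001010
110101101110011011
000100000101100000
001110001100010000
position 14 holds 0

0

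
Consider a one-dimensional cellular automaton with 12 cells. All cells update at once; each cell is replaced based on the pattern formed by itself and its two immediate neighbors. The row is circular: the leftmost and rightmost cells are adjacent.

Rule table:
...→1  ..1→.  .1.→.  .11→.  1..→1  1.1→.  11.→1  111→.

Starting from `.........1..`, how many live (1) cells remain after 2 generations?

2

generation 1: 11111111..11
generation 2: .......11...
count of 1: 2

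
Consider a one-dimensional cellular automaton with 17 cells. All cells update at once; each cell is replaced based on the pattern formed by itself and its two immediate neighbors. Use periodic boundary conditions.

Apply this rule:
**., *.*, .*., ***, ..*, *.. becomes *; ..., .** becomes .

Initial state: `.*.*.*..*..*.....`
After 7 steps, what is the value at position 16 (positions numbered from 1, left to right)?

*

step 1: *************....
step 2: .*************..*
step 3: *.***************
step 4: **.**************
step 5: ***.*************
step 6: ****.************
step 7: *****.***********
position 16 holds *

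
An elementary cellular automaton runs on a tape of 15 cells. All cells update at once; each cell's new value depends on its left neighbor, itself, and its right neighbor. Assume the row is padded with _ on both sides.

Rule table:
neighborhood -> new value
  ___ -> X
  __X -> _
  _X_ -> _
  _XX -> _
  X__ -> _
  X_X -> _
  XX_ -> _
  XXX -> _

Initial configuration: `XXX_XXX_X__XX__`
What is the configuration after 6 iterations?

XXXXXXXXXXXXX__

iteration 1: ______________X
iteration 2: XXXXXXXXXXXXX__
iteration 3: ______________X  (repeats iteration 1; period 2)
iteration 6: XXXXXXXXXXXXX__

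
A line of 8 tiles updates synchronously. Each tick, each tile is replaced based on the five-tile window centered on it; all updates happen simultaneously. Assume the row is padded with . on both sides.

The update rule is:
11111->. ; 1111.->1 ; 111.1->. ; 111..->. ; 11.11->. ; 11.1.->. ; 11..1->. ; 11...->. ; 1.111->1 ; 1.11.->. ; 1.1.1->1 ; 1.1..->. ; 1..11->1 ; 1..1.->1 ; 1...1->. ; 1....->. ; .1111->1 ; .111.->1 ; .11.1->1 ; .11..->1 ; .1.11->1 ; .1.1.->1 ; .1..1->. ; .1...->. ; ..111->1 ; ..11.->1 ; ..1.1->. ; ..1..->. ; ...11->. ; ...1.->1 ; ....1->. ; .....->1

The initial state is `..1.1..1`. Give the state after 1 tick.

.1.1..1.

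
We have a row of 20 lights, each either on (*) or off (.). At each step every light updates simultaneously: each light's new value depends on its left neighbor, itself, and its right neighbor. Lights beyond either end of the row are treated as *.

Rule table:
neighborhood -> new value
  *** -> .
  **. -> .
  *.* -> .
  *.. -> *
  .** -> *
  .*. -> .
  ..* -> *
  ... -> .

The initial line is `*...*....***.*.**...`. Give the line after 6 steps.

***..*.**...*.**.*.*

.*.*.*..**.....*.*.*
......***.*...*....*
*....**....*.*.*..**
.*..**.*..*.....***.
..***...**.*...**...
***..*.**...*.**.*.*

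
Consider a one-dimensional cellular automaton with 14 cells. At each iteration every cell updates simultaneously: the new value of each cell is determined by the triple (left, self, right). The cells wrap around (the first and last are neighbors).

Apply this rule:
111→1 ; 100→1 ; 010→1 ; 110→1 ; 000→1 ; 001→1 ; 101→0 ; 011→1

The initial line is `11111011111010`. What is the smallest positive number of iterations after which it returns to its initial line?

1

iteration 1: 11111011111010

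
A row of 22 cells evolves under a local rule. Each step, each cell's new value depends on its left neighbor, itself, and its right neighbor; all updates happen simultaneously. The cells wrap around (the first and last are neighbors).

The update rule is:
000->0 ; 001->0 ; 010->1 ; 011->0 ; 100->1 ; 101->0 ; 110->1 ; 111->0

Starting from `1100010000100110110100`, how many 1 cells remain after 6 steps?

11

0110011000110010010110
0011001100011011010011
1001100110001001011001
1100110011001101001100
0110011001100101100110
0011001100110100110011
count of 1: 11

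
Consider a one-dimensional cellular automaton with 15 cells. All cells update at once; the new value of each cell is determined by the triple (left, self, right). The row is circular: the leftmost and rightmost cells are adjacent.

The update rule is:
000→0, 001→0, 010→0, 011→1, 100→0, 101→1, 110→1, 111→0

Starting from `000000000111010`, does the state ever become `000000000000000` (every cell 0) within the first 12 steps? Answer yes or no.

yes

000000000101100
000000000011100
000000000010100
000000000001000
000000000000000
all cells are 0 at step 5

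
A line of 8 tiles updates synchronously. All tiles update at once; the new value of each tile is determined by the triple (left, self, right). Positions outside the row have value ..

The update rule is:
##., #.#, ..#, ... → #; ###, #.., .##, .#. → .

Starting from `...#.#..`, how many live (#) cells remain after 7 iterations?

iteration 1: ###.#..#
iteration 2: ..##..#.
iteration 3: ##.#.#..
iteration 4: .##.#..#
iteration 5: #.##..#.
iteration 6: .#.#.#..
iteration 7: #.#.#..#
count of #: 4

4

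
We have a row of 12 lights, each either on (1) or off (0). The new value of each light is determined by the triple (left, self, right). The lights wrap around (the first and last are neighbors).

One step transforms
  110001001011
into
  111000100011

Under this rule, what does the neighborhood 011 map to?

At position 10 the neighborhood is 011; the next row has 1 there.

1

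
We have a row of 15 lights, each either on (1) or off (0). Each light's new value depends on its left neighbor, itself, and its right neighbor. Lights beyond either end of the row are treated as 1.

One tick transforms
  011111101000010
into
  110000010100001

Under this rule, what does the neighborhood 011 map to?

1

At position 1 the neighborhood is 011; the next row has 1 there.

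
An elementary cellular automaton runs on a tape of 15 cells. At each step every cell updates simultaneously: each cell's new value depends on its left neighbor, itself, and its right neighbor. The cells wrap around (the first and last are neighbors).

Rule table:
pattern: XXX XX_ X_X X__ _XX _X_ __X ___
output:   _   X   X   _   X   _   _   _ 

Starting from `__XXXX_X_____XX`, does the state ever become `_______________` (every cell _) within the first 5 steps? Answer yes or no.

no

step 1: __X__XX______XX
step 2: _____XX______XX
step 3: _____XX______XX  (fixed point — unchanged through step 5)
step 5 is _____XX______XX, still not uniform _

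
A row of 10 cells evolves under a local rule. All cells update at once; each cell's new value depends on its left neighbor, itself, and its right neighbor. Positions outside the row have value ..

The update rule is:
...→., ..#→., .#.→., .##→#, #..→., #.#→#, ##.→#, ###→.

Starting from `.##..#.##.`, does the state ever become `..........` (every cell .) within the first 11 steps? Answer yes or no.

no

step 1: .##...###.
step 2: .##...#.#.
step 3: .##....#..
step 4: .##.......
step 5: .##.......  (fixed point — unchanged through step 11)
step 11 is .##......., still not uniform .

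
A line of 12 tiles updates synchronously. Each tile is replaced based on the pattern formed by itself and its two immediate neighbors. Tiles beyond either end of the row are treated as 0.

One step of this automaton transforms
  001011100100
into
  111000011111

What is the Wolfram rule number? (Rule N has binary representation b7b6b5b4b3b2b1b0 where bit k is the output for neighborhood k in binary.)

23

position 5: 111 → 0  (bit 7 = 0)
position 6: 110 → 0  (bit 6 = 0)
position 3: 101 → 0  (bit 5 = 0)
position 7: 100 → 1  (bit 4 = 1)
position 4: 011 → 0  (bit 3 = 0)
position 2: 010 → 1  (bit 2 = 1)
position 1: 001 → 1  (bit 1 = 1)
position 0: 000 → 1  (bit 0 = 1)
bits b7..b0 = 00010111 = 23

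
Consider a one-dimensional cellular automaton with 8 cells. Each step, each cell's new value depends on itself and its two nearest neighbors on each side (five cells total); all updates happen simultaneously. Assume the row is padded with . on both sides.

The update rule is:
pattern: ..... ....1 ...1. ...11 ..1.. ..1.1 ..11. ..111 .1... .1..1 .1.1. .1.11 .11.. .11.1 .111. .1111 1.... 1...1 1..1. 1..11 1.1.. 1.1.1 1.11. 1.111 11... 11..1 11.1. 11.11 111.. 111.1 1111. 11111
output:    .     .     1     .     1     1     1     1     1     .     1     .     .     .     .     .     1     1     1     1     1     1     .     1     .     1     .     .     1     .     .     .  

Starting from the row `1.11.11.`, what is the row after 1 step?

1.......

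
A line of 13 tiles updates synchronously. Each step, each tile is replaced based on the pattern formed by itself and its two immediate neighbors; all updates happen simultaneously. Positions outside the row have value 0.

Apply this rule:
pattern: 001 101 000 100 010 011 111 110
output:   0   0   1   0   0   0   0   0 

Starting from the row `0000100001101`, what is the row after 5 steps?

1110001100000

1110001100000
0000100001111
1110001100000  (repeats step 1; period 2)
step 5: 1110001100000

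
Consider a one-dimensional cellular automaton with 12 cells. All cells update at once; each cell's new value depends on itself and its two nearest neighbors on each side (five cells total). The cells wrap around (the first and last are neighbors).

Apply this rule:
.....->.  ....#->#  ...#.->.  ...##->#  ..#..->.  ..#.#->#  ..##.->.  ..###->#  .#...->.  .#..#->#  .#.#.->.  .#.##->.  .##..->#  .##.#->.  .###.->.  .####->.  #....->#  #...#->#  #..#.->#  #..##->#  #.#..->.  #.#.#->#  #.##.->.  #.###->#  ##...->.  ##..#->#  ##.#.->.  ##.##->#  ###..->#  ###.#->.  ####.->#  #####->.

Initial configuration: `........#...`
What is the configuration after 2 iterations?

#...#...#...

......#...#.
#...#...#...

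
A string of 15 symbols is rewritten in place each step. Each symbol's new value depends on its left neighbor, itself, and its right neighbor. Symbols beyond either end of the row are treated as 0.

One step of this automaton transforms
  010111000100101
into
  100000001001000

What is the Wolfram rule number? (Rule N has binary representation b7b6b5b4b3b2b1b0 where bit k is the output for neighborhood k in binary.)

position 4: 111 → 0  (bit 7 = 0)
position 5: 110 → 0  (bit 6 = 0)
position 2: 101 → 0  (bit 5 = 0)
position 6: 100 → 0  (bit 4 = 0)
position 3: 011 → 0  (bit 3 = 0)
position 1: 010 → 0  (bit 2 = 0)
position 0: 001 → 1  (bit 1 = 1)
position 7: 000 → 0  (bit 0 = 0)
bits b7..b0 = 00000010 = 2

2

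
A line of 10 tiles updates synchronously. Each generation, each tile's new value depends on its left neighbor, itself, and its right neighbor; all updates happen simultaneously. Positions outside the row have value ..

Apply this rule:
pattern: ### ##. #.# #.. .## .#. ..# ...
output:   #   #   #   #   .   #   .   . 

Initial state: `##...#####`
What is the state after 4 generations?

generation 1: .##...####
generation 2: ..##...###
generation 3: ...##...##
generation 4: ....##...#

....##...#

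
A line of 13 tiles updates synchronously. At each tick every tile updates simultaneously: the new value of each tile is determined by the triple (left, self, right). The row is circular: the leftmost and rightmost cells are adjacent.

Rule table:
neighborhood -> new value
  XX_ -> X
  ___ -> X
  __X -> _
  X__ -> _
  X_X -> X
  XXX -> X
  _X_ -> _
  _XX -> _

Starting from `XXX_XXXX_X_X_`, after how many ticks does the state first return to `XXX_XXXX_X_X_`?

_XXX_XXXX_X_X
X_XXX_XXXX_X_
_X_XXX_XXXX_X
X_X_XXX_XXXX_
_X_X_XXX_XXXX
X_X_X_XXX_XXX
XX_X_X_XXX_XX
XXX_X_X_XXX_X
XXXX_X_X_XXX_
_XXXX_X_X_XXX
X_XXXX_X_X_XX
XX_XXXX_X_X_X
XXX_XXXX_X_X_

13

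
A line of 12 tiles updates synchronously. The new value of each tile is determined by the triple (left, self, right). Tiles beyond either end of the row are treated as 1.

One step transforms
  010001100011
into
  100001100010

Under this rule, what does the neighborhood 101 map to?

1

At position 0 the neighborhood is 101; the next row has 1 there.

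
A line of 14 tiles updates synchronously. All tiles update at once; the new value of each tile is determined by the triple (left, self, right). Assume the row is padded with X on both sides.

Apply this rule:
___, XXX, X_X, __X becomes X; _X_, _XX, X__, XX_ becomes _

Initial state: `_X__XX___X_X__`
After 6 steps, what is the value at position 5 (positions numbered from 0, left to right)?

X__X___XX_X__X
__X__XX__X__X_
_X__X___X__X_X
X__X__XX__X_X_
__X__X___X_X_X
_X__X__XX_X_X_
position 5 holds _

_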